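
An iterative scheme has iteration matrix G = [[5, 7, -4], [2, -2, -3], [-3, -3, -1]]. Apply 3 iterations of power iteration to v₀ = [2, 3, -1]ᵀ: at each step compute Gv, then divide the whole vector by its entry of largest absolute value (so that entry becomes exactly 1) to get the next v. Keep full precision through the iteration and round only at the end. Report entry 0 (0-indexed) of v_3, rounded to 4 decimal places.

Gv0 = (35.00000, 1.00000, -14.00000); divide by 35.00000 → v1 = (1.00000, 0.02857, -0.40000)
Gv1 = (6.80000, 3.14286, -2.68571); divide by 6.80000 → v2 = (1.00000, 0.46218, -0.39496)
Gv2 = (9.81513, 2.26050, -3.99160); divide by 9.81513 → v3 = (1.00000, 0.23031, -0.40668)
Requested entry of v3: 2336/2336 = 1.0000

1.0000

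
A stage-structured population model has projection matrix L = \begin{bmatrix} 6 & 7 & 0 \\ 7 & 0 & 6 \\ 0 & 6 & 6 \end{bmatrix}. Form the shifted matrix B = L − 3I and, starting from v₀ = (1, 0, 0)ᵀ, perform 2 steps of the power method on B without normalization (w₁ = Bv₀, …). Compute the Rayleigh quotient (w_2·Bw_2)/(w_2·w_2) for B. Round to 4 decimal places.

B = L − 3I has rows (3, 7, 0); (7, -3, 6); (0, 6, 3)
w1 = Bv₀ = (3·1 + 7·0 + 0·0; 7·1 + (-3)·0 + 6·0; 0·1 + 6·0 + 3·0) = (3, 7, 0)
w2 = Bw1 = (3·3 + 7·7 + 0·0; 7·3 + (-3)·7 + 6·0; 0·3 + 6·7 + 3·0) = (58, 0, 42)
Bw2 = (174, 658, 126)
w2·Bw2 = 15384; w2·w2 = 5128; μ ≈ 15384/5128 = 3.0000

3.0000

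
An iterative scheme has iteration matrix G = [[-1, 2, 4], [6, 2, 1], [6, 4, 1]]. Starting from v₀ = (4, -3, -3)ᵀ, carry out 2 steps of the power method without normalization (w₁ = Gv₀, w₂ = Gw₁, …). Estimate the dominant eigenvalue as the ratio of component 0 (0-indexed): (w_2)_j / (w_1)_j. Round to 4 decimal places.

-4.0000

w1 = Gv₀ = ((-1)·4 + 2·(-3) + 4·(-3); 6·4 + 2·(-3) + 1·(-3); 6·4 + 4·(-3) + 1·(-3)) = (-22, 15, 9)
w2 = Gw1 = ((-1)·(-22) + 2·15 + 4·9; 6·(-22) + 2·15 + 1·9; 6·(-22) + 4·15 + 1·9) = (88, -93, -63)
Ratio at component: 88 / -22 = -4.0000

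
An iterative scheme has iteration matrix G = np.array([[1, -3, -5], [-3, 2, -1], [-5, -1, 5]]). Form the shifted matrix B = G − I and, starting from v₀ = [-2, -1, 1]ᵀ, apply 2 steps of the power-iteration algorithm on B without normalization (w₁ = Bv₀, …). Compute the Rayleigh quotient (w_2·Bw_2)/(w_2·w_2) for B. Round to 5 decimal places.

B = G − I has rows (0, -3, -5); (-3, 1, -1); (-5, -1, 4)
w1 = Bv₀ = (0·(-2) + (-3)·(-1) + (-5)·1; (-3)·(-2) + 1·(-1) + (-1)·1; (-5)·(-2) + (-1)·(-1) + 4·1) = (-2, 4, 15)
w2 = Bw1 = (0·(-2) + (-3)·4 + (-5)·15; (-3)·(-2) + 1·4 + (-1)·15; (-5)·(-2) + (-1)·4 + 4·15) = (-87, -5, 66)
Bw2 = (-315, 190, 704)
w2·Bw2 = 72919; w2·w2 = 11950; μ ≈ 72919/11950 = 6.10201

μ ≈ 6.10201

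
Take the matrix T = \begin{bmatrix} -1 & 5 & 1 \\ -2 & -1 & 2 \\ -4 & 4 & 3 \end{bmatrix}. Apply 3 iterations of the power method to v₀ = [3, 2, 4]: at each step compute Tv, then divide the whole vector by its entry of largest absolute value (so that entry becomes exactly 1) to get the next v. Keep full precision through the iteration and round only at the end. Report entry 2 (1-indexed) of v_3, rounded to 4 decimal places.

0.3889

Tv0 = (11.00000, 0.00000, 8.00000); divide by 11.00000 → v1 = (1.00000, 0.00000, 0.72727)
Tv1 = (-0.27273, -0.54545, -1.81818); divide by -1.81818 → v2 = (0.15000, 0.30000, 1.00000)
Tv2 = (2.35000, 1.40000, 3.60000); divide by 3.60000 → v3 = (0.65278, 0.38889, 1.00000)
Requested entry of v3: -28/-72 = 0.3889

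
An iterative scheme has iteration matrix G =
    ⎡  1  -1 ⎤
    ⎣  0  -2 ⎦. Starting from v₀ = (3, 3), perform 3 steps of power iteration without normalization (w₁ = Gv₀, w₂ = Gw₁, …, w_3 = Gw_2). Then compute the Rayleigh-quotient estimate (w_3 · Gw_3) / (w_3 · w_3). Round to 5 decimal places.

w1 = Gv₀ = (1·3 + (-1)·3; 0·3 + (-2)·3) = (0, -6)
w2 = Gw1 = (1·0 + (-1)·(-6); 0·0 + (-2)·(-6)) = (6, 12)
w3 = Gw2 = (-6, -24)
Gw3 = (18, 48)
w3·Gw3 = (-6)·18 + (-24)·48 = -1260; w3·w3 = (-6)·(-6) + (-24)·(-24) = 612
λ ≈ -1260/612 = -2.05882

-2.05882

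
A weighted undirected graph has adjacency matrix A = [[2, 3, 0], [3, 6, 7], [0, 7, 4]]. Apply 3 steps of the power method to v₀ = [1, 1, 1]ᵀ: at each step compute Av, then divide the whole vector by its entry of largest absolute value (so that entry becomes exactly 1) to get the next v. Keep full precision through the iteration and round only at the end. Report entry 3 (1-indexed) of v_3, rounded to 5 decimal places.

0.81036

Av0 = (5.000000, 16.000000, 11.000000); divide by 16.000000 → v1 = (0.312500, 1.000000, 0.687500)
Av1 = (3.625000, 11.750000, 9.750000); divide by 11.750000 → v2 = (0.308511, 1.000000, 0.829787)
Av2 = (3.617021, 12.734043, 10.319149); divide by 12.734043 → v3 = (0.284043, 1.000000, 0.810359)
Requested entry of v3: 1940/2394 = 0.81036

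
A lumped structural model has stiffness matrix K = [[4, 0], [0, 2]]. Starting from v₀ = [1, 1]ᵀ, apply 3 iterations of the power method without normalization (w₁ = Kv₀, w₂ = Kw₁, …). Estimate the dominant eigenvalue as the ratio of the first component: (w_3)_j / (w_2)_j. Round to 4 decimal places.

4.0000

w1 = Kv₀ = (4·1 + 0·1; 0·1 + 2·1) = (4, 2)
w2 = Kw1 = (4·4 + 0·2; 0·4 + 2·2) = (16, 4)
w3 = Kw2 = (64, 8)
Ratio at component: 64 / 16 = 4.0000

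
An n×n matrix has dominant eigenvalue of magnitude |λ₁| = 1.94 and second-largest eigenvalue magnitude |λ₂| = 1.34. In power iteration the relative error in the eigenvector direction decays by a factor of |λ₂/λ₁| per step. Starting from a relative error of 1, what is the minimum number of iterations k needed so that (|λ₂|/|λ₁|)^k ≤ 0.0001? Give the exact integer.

25

|λ₂/λ₁| = 1.34/1.94 = 0.69072
Need k ≥ ln(0.0001) / ln(0.69072) = -9.2103 / -0.3700 ≈ 24.892
Smallest integer k satisfying the bound: 25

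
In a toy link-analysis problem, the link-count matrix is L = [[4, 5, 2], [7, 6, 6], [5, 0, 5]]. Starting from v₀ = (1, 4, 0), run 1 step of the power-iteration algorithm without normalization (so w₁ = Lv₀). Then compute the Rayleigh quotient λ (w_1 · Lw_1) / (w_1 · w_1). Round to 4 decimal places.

w1 = Lv₀ = (4·1 + 5·4 + 2·0; 7·1 + 6·4 + 6·0; 5·1 + 0·4 + 5·0) = (24, 31, 5)
Lw1 = (261, 384, 145)
w1·Lw1 = 24·261 + 31·384 + 5·145 = 18893; w1·w1 = 24·24 + 31·31 + 5·5 = 1562
λ ≈ 18893/1562 = 12.0954

λ ≈ 12.0954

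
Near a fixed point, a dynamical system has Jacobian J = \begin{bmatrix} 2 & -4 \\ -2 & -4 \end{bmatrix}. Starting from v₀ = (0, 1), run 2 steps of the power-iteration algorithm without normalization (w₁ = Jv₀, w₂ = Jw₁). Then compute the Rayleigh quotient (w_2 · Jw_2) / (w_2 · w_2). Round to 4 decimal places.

w1 = Jv₀ = (-4, -4)
w2 = Jw1 = (8, 24)
Jw2 = (-80, -112)
w2·Jw2 = 8·(-80) + 24·(-112) = -3328; w2·w2 = 8·8 + 24·24 = 640
λ ≈ -3328/640 = -5.2000

λ ≈ -5.2000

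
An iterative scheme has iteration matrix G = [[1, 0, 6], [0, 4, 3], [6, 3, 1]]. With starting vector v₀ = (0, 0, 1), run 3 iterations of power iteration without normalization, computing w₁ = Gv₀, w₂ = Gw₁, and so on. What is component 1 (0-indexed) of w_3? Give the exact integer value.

198

w1 = Gv₀ = (1·0 + 0·0 + 6·1; 0·0 + 4·0 + 3·1; 6·0 + 3·0 + 1·1) = (6, 3, 1)
w2 = Gw1 = (1·6 + 0·3 + 6·1; 0·6 + 4·3 + 3·1; 6·6 + 3·3 + 1·1) = (12, 15, 46)
w3 = Gw2 = (288, 198, 163)
The requested component of w3 is 198.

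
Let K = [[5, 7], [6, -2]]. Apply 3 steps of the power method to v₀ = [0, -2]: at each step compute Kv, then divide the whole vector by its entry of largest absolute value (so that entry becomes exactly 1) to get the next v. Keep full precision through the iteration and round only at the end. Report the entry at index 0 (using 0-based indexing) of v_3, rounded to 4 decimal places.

1.0000

Kv0 = (-14.00000, 4.00000); divide by -14.00000 → v1 = (1.00000, -0.28571)
Kv1 = (3.00000, 6.57143); divide by 6.57143 → v2 = (0.45652, 1.00000)
Kv2 = (9.28261, 0.73913); divide by 9.28261 → v3 = (1.00000, 0.07963)
Requested entry of v3: -854/-854 = 1.0000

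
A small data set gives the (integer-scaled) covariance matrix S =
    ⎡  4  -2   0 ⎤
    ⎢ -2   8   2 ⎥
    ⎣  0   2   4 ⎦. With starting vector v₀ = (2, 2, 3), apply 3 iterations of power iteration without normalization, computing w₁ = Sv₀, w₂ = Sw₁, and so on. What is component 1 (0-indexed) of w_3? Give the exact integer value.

w1 = Sv₀ = (4·2 + (-2)·2 + 0·3; (-2)·2 + 8·2 + 2·3; 0·2 + 2·2 + 4·3) = (4, 18, 16)
w2 = Sw1 = (4·4 + (-2)·18 + 0·16; (-2)·4 + 8·18 + 2·16; 0·4 + 2·18 + 4·16) = (-20, 168, 100)
w3 = Sw2 = (-416, 1584, 736)
The requested component of w3 is 1584.

1584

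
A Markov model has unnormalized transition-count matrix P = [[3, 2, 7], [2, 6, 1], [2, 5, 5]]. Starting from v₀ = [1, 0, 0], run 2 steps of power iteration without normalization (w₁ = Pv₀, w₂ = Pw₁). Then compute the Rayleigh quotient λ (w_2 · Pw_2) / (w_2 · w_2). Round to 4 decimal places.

λ ≈ 10.8393

w1 = Pv₀ = (3·1 + 2·0 + 7·0; 2·1 + 6·0 + 1·0; 2·1 + 5·0 + 5·0) = (3, 2, 2)
w2 = Pw1 = (3·3 + 2·2 + 7·2; 2·3 + 6·2 + 1·2; 2·3 + 5·2 + 5·2) = (27, 20, 26)
Pw2 = (303, 200, 284)
w2·Pw2 = 27·303 + 20·200 + 26·284 = 19565; w2·w2 = 27·27 + 20·20 + 26·26 = 1805
λ ≈ 19565/1805 = 10.8393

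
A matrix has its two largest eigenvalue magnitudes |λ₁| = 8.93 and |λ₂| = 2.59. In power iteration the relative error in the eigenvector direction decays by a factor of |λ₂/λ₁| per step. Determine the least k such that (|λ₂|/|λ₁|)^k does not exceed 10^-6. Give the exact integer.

12

|λ₂/λ₁| = 2.59/8.93 = 0.29003
Need k ≥ ln(10^-6) / ln(0.29003) = -13.8155 / -1.2378 ≈ 11.162
Smallest integer k satisfying the bound: 12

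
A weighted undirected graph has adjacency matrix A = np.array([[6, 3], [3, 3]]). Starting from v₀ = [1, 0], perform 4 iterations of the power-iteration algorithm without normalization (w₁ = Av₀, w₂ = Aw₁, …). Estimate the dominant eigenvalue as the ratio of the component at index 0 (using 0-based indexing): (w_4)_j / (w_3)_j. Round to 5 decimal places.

7.84615

w1 = Av₀ = (6·1 + 3·0; 3·1 + 3·0) = (6, 3)
w2 = Aw1 = (6·6 + 3·3; 3·6 + 3·3) = (45, 27)
w3 = Aw2 = (351, 216)
w4 = Aw3 = (2754, 1701)
Ratio at component: 2754 / 351 = 7.84615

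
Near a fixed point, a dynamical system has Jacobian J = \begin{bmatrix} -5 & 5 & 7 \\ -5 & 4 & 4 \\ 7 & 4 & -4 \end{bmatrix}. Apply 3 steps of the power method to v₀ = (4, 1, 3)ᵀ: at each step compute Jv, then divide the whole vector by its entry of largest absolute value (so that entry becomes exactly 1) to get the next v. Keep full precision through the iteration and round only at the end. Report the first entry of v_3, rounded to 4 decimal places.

-0.6701

Jv0 = (6.00000, -4.00000, 20.00000); divide by 20.00000 → v1 = (0.30000, -0.20000, 1.00000)
Jv1 = (4.50000, 1.70000, -2.70000); divide by 4.50000 → v2 = (1.00000, 0.37778, -0.60000)
Jv2 = (-7.31111, -5.88889, 10.91111); divide by 10.91111 → v3 = (-0.67006, -0.53971, 1.00000)
Requested entry of v3: -658/982 = -0.6701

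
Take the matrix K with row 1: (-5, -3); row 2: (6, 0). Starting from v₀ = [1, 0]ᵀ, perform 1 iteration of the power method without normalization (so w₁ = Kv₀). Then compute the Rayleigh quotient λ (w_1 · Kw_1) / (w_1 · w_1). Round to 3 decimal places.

λ ≈ -3.525

w1 = Kv₀ = ((-5)·1 + (-3)·0; 6·1 + 0·0) = (-5, 6)
Kw1 = (7, -30)
w1·Kw1 = (-5)·7 + 6·(-30) = -215; w1·w1 = (-5)·(-5) + 6·6 = 61
λ ≈ -215/61 = -3.525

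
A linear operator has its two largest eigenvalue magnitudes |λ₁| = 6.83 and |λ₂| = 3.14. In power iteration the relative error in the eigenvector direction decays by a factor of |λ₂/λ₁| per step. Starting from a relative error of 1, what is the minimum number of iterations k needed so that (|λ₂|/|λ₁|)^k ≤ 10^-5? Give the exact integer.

|λ₂/λ₁| = 3.14/6.83 = 0.45974
Need k ≥ ln(10^-5) / ln(0.45974) = -11.5129 / -0.7771 ≈ 14.815
Smallest integer k satisfying the bound: 15

15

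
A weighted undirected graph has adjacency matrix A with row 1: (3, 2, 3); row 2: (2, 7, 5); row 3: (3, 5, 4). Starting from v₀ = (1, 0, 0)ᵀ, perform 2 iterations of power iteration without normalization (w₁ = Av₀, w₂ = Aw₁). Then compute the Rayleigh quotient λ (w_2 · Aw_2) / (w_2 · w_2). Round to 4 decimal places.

λ ≈ 11.9449

w1 = Av₀ = (3·1 + 2·0 + 3·0; 2·1 + 7·0 + 5·0; 3·1 + 5·0 + 4·0) = (3, 2, 3)
w2 = Aw1 = (3·3 + 2·2 + 3·3; 2·3 + 7·2 + 5·3; 3·3 + 5·2 + 4·3) = (22, 35, 31)
Aw2 = (229, 444, 365)
w2·Aw2 = 22·229 + 35·444 + 31·365 = 31893; w2·w2 = 22·22 + 35·35 + 31·31 = 2670
λ ≈ 31893/2670 = 11.9449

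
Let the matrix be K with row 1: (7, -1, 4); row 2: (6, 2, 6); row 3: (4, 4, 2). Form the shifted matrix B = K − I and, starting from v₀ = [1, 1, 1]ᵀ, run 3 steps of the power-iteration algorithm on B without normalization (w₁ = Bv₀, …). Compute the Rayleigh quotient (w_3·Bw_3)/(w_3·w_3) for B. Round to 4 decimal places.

B = K − I has rows (6, -1, 4); (6, 1, 6); (4, 4, 1)
w1 = Bv₀ = (6·1 + (-1)·1 + 4·1; 6·1 + 1·1 + 6·1; 4·1 + 4·1 + 1·1) = (9, 13, 9)
w2 = Bw1 = (6·9 + (-1)·13 + 4·9; 6·9 + 1·13 + 6·9; 4·9 + 4·13 + 1·9) = (77, 121, 97)
w3 = Bw2 = (729, 1165, 889)
Bw3 = (6765, 10873, 8465)
w3·Bw3 = 25124115; w3·w3 = 2678987; μ ≈ 25124115/2678987 = 9.3782

9.3782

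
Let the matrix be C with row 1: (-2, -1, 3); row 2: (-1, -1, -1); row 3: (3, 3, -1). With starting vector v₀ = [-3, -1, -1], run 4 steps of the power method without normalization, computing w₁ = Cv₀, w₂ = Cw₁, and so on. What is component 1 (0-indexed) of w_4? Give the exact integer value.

w1 = Cv₀ = ((-2)·(-3) + (-1)·(-1) + 3·(-1); (-1)·(-3) + (-1)·(-1) + (-1)·(-1); 3·(-3) + 3·(-1) + (-1)·(-1)) = (4, 5, -11)
w2 = Cw1 = ((-2)·4 + (-1)·5 + 3·(-11); (-1)·4 + (-1)·5 + (-1)·(-11); 3·4 + 3·5 + (-1)·(-11)) = (-46, 2, 38)
w3 = Cw2 = (204, 6, -170)
w4 = Cw3 = (-924, -40, 800)
The requested component of w4 is -40.

-40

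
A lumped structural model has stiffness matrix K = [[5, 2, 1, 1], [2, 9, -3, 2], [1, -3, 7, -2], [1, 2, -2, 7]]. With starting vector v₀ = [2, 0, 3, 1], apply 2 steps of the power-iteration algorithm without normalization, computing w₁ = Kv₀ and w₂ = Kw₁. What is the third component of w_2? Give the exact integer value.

164

w1 = Kv₀ = (5·2 + 2·0 + 1·3 + 1·1; 2·2 + 9·0 + (-3)·3 + 2·1; 1·2 + (-3)·0 + 7·3 + (-2)·1; 1·2 + 2·0 + (-2)·3 + 7·1) = (14, -3, 21, 3)
w2 = Kw1 = (5·14 + 2·(-3) + 1·21 + 1·3; 2·14 + 9·(-3) + (-3)·21 + 2·3; 1·14 + (-3)·(-3) + 7·21 + (-2)·3; 1·14 + 2·(-3) + (-2)·21 + 7·3) = (88, -56, 164, -13)
The requested component of w2 is 164.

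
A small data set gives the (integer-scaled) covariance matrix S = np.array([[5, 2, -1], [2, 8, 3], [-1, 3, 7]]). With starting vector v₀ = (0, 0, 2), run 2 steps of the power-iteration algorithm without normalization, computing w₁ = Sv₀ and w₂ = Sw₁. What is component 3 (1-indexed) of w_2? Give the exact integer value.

w1 = Sv₀ = (-2, 6, 14)
w2 = Sw1 = (-12, 86, 118)
The requested component of w2 is 118.

118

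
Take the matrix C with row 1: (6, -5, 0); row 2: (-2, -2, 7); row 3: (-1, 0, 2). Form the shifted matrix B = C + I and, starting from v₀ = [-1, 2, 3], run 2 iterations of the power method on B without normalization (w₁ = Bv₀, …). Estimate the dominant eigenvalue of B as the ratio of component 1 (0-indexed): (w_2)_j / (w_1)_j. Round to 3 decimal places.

B = C + I has rows (7, -5, 0); (-2, -1, 7); (-1, 0, 3)
w1 = Bv₀ = (7·(-1) + (-5)·2 + 0·3; (-2)·(-1) + (-1)·2 + 7·3; (-1)·(-1) + 0·2 + 3·3) = (-17, 21, 10)
w2 = Bw1 = (7·(-17) + (-5)·21 + 0·10; (-2)·(-17) + (-1)·21 + 7·10; (-1)·(-17) + 0·21 + 3·10) = (-224, 83, 47)
Ratio: 83/21 = 3.952

μ ≈ 3.952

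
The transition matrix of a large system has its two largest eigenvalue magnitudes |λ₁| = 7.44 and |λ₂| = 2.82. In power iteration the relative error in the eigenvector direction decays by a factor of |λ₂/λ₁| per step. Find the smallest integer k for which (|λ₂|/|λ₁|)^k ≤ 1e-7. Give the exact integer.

|λ₂/λ₁| = 2.82/7.44 = 0.37903
Need k ≥ ln(1e-7) / ln(0.37903) = -16.1181 / -0.9701 ≈ 16.614
Smallest integer k satisfying the bound: 17

17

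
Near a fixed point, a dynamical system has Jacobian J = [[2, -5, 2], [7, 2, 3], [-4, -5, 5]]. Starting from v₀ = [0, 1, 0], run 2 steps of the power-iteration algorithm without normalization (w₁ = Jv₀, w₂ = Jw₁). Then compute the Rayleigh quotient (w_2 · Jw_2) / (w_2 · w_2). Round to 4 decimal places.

w1 = Jv₀ = (2·0 + (-5)·1 + 2·0; 7·0 + 2·1 + 3·0; (-4)·0 + (-5)·1 + 5·0) = (-5, 2, -5)
w2 = Jw1 = (2·(-5) + (-5)·2 + 2·(-5); 7·(-5) + 2·2 + 3·(-5); (-4)·(-5) + (-5)·2 + 5·(-5)) = (-30, -46, -15)
Jw2 = (140, -347, 275)
w2·Jw2 = (-30)·140 + (-46)·(-347) + (-15)·275 = 7637; w2·w2 = (-30)·(-30) + (-46)·(-46) + (-15)·(-15) = 3241
λ ≈ 7637/3241 = 2.3564

2.3564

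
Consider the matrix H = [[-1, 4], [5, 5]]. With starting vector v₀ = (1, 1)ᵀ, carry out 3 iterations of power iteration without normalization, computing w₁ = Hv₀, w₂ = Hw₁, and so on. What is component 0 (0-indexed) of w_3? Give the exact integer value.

223

w1 = Hv₀ = ((-1)·1 + 4·1; 5·1 + 5·1) = (3, 10)
w2 = Hw1 = ((-1)·3 + 4·10; 5·3 + 5·10) = (37, 65)
w3 = Hw2 = (223, 510)
The requested component of w3 is 223.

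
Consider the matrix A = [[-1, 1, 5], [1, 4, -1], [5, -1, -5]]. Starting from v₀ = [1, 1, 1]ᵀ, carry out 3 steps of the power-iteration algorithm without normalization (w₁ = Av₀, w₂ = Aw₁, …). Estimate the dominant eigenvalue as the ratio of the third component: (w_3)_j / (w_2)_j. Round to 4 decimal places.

-7.0000

w1 = Av₀ = (5, 4, -1)
w2 = Aw1 = (-6, 22, 26)
w3 = Aw2 = (158, 56, -182)
Ratio at component: -182 / 26 = -7.0000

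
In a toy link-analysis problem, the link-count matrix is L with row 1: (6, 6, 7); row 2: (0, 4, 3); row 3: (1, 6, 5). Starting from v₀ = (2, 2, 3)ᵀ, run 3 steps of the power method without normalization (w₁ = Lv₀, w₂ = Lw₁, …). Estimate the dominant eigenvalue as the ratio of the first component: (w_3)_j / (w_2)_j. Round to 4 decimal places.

w1 = Lv₀ = (6·2 + 6·2 + 7·3; 0·2 + 4·2 + 3·3; 1·2 + 6·2 + 5·3) = (45, 17, 29)
w2 = Lw1 = (6·45 + 6·17 + 7·29; 0·45 + 4·17 + 3·29; 1·45 + 6·17 + 5·29) = (575, 155, 292)
w3 = Lw2 = (6424, 1496, 2965)
Ratio at component: 6424 / 575 = 11.1722

λ ≈ 11.1722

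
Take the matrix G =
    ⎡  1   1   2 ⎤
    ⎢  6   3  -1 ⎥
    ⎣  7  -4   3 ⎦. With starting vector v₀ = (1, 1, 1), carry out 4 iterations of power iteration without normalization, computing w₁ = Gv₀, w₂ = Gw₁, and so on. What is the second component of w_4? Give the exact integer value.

1290

w1 = Gv₀ = (4, 8, 6)
w2 = Gw1 = (24, 42, 14)
w3 = Gw2 = (94, 256, 42)
w4 = Gw3 = (434, 1290, -240)
The requested component of w4 is 1290.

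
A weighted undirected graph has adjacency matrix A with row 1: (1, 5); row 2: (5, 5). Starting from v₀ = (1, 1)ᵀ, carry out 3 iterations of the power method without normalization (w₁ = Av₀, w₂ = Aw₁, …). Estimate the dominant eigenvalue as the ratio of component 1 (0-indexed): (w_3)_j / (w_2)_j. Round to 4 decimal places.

8.5000

w1 = Av₀ = (1·1 + 5·1; 5·1 + 5·1) = (6, 10)
w2 = Aw1 = (1·6 + 5·10; 5·6 + 5·10) = (56, 80)
w3 = Aw2 = (456, 680)
Ratio at component: 680 / 80 = 8.5000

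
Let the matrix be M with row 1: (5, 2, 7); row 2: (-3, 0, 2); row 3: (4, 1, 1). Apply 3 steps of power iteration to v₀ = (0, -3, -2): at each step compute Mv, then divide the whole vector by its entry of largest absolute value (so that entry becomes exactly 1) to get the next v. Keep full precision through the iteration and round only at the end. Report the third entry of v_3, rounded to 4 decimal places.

0.4935

Mv0 = (-20.00000, -4.00000, -5.00000); divide by -20.00000 → v1 = (1.00000, 0.20000, 0.25000)
Mv1 = (7.15000, -2.50000, 4.45000); divide by 7.15000 → v2 = (1.00000, -0.34965, 0.62238)
Mv2 = (8.65734, -1.75524, 4.27273); divide by 8.65734 → v3 = (1.00000, -0.20275, 0.49354)
Requested entry of v3: -611/-1238 = 0.4935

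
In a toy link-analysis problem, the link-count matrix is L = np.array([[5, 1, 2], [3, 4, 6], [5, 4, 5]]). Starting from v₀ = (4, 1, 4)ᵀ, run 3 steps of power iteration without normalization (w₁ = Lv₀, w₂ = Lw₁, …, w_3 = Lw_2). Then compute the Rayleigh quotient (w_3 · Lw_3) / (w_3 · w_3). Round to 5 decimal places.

w1 = Lv₀ = (29, 40, 44)
w2 = Lw1 = (273, 511, 525)
w3 = Lw2 = (2926, 6013, 6034)
Lw3 = (32711, 69034, 68852)
w3·Lw3 = 2926·32711 + 6013·69034 + 6034·68852 = 926266796; w3·w3 = 2926·2926 + 6013·6013 + 6034·6034 = 81126801
λ ≈ 926266796/81126801 = 11.41752

11.41752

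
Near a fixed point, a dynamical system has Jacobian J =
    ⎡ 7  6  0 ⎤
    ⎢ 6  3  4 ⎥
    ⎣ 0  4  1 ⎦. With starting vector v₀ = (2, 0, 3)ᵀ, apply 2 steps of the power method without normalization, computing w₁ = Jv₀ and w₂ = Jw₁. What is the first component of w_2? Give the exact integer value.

w1 = Jv₀ = (7·2 + 6·0 + 0·3; 6·2 + 3·0 + 4·3; 0·2 + 4·0 + 1·3) = (14, 24, 3)
w2 = Jw1 = (7·14 + 6·24 + 0·3; 6·14 + 3·24 + 4·3; 0·14 + 4·24 + 1·3) = (242, 168, 99)
The requested component of w2 is 242.

242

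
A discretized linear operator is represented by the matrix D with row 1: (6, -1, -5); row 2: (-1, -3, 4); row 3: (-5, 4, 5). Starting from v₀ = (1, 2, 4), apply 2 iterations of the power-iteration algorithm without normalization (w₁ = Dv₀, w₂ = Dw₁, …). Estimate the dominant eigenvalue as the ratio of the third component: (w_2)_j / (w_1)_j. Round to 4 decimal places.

10.0435

w1 = Dv₀ = (6·1 + (-1)·2 + (-5)·4; (-1)·1 + (-3)·2 + 4·4; (-5)·1 + 4·2 + 5·4) = (-16, 9, 23)
w2 = Dw1 = (6·(-16) + (-1)·9 + (-5)·23; (-1)·(-16) + (-3)·9 + 4·23; (-5)·(-16) + 4·9 + 5·23) = (-220, 81, 231)
Ratio at component: 231 / 23 = 10.0435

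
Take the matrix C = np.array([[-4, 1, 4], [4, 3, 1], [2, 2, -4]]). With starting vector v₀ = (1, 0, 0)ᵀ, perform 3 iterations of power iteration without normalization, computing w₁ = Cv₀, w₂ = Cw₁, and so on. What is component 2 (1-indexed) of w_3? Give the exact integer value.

98

w1 = Cv₀ = ((-4)·1 + 1·0 + 4·0; 4·1 + 3·0 + 1·0; 2·1 + 2·0 + (-4)·0) = (-4, 4, 2)
w2 = Cw1 = ((-4)·(-4) + 1·4 + 4·2; 4·(-4) + 3·4 + 1·2; 2·(-4) + 2·4 + (-4)·2) = (28, -2, -8)
w3 = Cw2 = (-146, 98, 84)
The requested component of w3 is 98.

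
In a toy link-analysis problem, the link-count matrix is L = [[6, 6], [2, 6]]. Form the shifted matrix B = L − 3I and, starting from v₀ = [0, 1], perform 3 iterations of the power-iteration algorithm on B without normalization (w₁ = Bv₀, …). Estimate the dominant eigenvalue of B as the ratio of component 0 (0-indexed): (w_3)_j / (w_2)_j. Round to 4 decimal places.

B = L − 3I has rows (3, 6); (2, 3)
w1 = Bv₀ = (3·0 + 6·1; 2·0 + 3·1) = (6, 3)
w2 = Bw1 = (3·6 + 6·3; 2·6 + 3·3) = (36, 21)
w3 = Bw2 = (234, 135)
Ratio: 234/36 = 6.5000

μ ≈ 6.5000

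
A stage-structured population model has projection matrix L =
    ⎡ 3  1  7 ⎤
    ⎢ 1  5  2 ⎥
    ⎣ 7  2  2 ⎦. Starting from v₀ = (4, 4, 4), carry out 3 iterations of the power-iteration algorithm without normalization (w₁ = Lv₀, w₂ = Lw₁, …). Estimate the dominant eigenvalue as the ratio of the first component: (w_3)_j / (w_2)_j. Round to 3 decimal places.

w1 = Lv₀ = (44, 32, 44)
w2 = Lw1 = (472, 292, 460)
w3 = Lw2 = (4928, 2852, 4808)
Ratio at component: 4928 / 472 = 10.441

λ ≈ 10.441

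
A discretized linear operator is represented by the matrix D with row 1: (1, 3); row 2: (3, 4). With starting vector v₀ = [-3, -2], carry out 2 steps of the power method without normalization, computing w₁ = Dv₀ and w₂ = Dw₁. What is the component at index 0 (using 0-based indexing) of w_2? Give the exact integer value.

w1 = Dv₀ = (-9, -17)
w2 = Dw1 = (-60, -95)
The requested component of w2 is -60.

-60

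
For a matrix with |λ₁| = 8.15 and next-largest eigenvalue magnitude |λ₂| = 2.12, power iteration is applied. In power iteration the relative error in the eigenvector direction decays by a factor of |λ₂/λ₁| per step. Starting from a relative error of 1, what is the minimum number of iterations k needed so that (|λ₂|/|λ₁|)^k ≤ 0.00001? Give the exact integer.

9

|λ₂/λ₁| = 2.12/8.15 = 0.26012
Need k ≥ ln(0.00001) / ln(0.26012) = -11.5129 / -1.3466 ≈ 8.550
Smallest integer k satisfying the bound: 9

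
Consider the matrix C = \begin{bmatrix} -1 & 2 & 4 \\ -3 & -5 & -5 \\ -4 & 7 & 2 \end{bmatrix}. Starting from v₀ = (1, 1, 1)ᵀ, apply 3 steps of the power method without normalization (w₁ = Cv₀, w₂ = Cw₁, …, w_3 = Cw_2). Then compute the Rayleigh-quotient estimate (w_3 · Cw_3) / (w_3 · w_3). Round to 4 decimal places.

w1 = Cv₀ = (5, -13, 5)
w2 = Cw1 = (-11, 25, -101)
w3 = Cw2 = (-343, 413, 17)
Cw3 = (1237, -1121, 4297)
w3·Cw3 = (-343)·1237 + 413·(-1121) + 17·4297 = -814215; w3·w3 = (-343)·(-343) + 413·413 + 17·17 = 288507
λ ≈ -814215/288507 = -2.8222

-2.8222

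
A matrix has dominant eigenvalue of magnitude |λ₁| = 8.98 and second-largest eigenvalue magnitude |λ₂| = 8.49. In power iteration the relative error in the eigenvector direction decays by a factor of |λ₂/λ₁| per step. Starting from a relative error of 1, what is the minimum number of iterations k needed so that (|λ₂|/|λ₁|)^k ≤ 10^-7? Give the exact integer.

288

|λ₂/λ₁| = 8.49/8.98 = 0.94543
Need k ≥ ln(10^-7) / ln(0.94543) = -16.1181 / -0.0561 ≈ 287.254
Smallest integer k satisfying the bound: 288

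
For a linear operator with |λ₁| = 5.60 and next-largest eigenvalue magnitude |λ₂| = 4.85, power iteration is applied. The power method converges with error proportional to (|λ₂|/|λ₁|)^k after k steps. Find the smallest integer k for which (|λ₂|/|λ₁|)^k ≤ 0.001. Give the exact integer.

|λ₂/λ₁| = 4.85/5.60 = 0.86607
Need k ≥ ln(0.001) / ln(0.86607) = -6.9078 / -0.1438 ≈ 48.041
Smallest integer k satisfying the bound: 49

49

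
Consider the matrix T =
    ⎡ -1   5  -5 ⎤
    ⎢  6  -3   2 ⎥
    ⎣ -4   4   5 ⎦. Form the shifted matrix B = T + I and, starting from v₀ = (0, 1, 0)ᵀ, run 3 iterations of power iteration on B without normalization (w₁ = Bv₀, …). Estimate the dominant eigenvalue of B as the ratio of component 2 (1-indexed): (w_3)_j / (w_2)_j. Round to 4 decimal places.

-6.4762

B = T + I has rows (0, 5, -5); (6, -2, 2); (-4, 4, 6)
w1 = Bv₀ = (5, -2, 4)
w2 = Bw1 = (-30, 42, -4)
w3 = Bw2 = (230, -272, 264)
Ratio: -272/42 = -6.4762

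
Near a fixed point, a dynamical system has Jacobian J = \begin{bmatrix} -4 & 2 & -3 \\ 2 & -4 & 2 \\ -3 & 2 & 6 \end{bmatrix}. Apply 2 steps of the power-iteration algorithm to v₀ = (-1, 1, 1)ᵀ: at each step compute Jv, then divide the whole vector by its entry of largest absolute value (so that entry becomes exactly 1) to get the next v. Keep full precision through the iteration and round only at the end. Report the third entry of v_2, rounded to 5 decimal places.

Jv0 = (3.000000, -4.000000, 11.000000); divide by 11.000000 → v1 = (0.272727, -0.363636, 1.000000)
Jv1 = (-4.818182, 4.000000, 4.454545); divide by -4.818182 → v2 = (1.000000, -0.830189, -0.924528)
Requested entry of v2: 49/-53 = -0.92453

-0.92453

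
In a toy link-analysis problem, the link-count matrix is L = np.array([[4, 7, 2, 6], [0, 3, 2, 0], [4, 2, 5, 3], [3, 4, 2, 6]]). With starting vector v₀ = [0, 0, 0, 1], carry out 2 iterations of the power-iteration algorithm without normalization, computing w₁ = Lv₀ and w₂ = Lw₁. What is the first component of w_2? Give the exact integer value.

w1 = Lv₀ = (6, 0, 3, 6)
w2 = Lw1 = (66, 6, 57, 60)
The requested component of w2 is 66.

66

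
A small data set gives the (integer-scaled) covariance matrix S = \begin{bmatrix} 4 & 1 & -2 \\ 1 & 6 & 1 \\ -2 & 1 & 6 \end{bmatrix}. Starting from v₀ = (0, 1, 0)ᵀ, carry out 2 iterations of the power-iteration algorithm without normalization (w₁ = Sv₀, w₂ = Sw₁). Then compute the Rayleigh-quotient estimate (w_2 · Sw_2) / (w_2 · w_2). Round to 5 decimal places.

λ ≈ 6.57214

w1 = Sv₀ = (4·0 + 1·1 + (-2)·0; 1·0 + 6·1 + 1·0; (-2)·0 + 1·1 + 6·0) = (1, 6, 1)
w2 = Sw1 = (4·1 + 1·6 + (-2)·1; 1·1 + 6·6 + 1·1; (-2)·1 + 1·6 + 6·1) = (8, 38, 10)
Sw2 = (50, 246, 82)
w2·Sw2 = 8·50 + 38·246 + 10·82 = 10568; w2·w2 = 8·8 + 38·38 + 10·10 = 1608
λ ≈ 10568/1608 = 6.57214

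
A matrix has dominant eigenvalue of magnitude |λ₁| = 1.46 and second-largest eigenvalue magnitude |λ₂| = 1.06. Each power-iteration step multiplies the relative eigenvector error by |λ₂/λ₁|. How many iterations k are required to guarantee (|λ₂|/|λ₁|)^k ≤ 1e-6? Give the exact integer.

|λ₂/λ₁| = 1.06/1.46 = 0.72603
Need k ≥ ln(1e-6) / ln(0.72603) = -13.8155 / -0.3202 ≈ 43.151
Smallest integer k satisfying the bound: 44

44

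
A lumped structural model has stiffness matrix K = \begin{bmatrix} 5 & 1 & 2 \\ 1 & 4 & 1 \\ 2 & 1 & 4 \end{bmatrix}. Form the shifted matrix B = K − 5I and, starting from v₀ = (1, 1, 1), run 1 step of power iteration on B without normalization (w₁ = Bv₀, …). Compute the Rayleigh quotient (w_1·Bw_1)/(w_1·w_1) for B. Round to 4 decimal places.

B = K − 5I has rows (0, 1, 2); (1, -1, 1); (2, 1, -1)
w1 = Bv₀ = (3, 1, 2)
Bw1 = (5, 4, 5)
w1·Bw1 = 29; w1·w1 = 14; μ ≈ 29/14 = 2.0714

2.0714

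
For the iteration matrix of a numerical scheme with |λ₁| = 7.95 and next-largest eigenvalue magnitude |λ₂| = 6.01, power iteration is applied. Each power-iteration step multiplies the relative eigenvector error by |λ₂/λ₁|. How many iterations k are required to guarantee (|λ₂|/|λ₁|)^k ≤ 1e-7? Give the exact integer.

58

|λ₂/λ₁| = 6.01/7.95 = 0.75597
Need k ≥ ln(1e-7) / ln(0.75597) = -16.1181 / -0.2797 ≈ 57.617
Smallest integer k satisfying the bound: 58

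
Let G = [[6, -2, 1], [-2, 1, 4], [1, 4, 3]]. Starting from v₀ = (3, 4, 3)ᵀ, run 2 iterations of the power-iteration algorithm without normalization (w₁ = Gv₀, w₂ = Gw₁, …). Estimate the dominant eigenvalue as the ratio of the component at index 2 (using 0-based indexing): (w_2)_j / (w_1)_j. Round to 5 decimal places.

4.89286

w1 = Gv₀ = (13, 10, 28)
w2 = Gw1 = (86, 96, 137)
Ratio at component: 137 / 28 = 4.89286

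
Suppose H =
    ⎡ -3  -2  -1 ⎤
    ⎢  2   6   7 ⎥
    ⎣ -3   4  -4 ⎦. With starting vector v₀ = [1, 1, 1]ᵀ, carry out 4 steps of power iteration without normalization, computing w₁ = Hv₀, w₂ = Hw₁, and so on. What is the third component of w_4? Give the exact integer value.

w1 = Hv₀ = (-6, 15, -3)
w2 = Hw1 = (-9, 57, 90)
w3 = Hw2 = (-177, 954, -105)
w4 = Hw3 = (-1272, 4635, 4767)
The requested component of w4 is 4767.

4767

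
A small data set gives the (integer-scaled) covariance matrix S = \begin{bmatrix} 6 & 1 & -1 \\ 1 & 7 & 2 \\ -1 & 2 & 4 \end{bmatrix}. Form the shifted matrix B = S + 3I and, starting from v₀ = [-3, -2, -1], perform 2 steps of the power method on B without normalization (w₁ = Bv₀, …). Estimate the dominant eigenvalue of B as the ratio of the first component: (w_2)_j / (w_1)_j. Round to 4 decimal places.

μ ≈ 9.6071

B = S + 3I has rows (9, 1, -1); (1, 10, 2); (-1, 2, 7)
w1 = Bv₀ = (9·(-3) + 1·(-2) + (-1)·(-1); 1·(-3) + 10·(-2) + 2·(-1); (-1)·(-3) + 2·(-2) + 7·(-1)) = (-28, -25, -8)
w2 = Bw1 = (9·(-28) + 1·(-25) + (-1)·(-8); 1·(-28) + 10·(-25) + 2·(-8); (-1)·(-28) + 2·(-25) + 7·(-8)) = (-269, -294, -78)
Ratio: -269/-28 = 9.6071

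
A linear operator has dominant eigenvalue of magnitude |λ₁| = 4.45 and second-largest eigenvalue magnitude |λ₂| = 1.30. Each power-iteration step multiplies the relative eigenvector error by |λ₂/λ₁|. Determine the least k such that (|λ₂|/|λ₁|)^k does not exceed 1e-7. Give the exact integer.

|λ₂/λ₁| = 1.30/4.45 = 0.29213
Need k ≥ ln(1e-7) / ln(0.29213) = -16.1181 / -1.2305 ≈ 13.098
Smallest integer k satisfying the bound: 14

14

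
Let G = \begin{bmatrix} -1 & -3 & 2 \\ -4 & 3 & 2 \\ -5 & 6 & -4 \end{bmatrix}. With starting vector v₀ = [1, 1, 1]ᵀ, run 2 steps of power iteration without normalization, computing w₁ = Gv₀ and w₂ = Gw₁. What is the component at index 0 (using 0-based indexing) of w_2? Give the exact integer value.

-7

w1 = Gv₀ = ((-1)·1 + (-3)·1 + 2·1; (-4)·1 + 3·1 + 2·1; (-5)·1 + 6·1 + (-4)·1) = (-2, 1, -3)
w2 = Gw1 = ((-1)·(-2) + (-3)·1 + 2·(-3); (-4)·(-2) + 3·1 + 2·(-3); (-5)·(-2) + 6·1 + (-4)·(-3)) = (-7, 5, 28)
The requested component of w2 is -7.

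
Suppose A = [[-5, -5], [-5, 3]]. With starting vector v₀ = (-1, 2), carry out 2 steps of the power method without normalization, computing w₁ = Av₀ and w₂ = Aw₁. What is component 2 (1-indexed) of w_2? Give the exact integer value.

58

w1 = Av₀ = (-5, 11)
w2 = Aw1 = (-30, 58)
The requested component of w2 is 58.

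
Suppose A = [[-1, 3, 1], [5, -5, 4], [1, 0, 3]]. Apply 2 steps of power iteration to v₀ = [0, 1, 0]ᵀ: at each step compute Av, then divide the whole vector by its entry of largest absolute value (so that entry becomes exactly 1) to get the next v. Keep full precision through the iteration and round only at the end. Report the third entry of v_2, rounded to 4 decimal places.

0.0750

Av0 = (3.00000, -5.00000, 0.00000); divide by -5.00000 → v1 = (-0.60000, 1.00000, 0.00000)
Av1 = (3.60000, -8.00000, -0.60000); divide by -8.00000 → v2 = (-0.45000, 1.00000, 0.07500)
Requested entry of v2: 3/40 = 0.0750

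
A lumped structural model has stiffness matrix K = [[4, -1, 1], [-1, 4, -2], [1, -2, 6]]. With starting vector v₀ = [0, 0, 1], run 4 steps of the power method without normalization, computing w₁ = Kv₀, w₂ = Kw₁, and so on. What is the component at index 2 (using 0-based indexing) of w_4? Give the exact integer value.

w1 = Kv₀ = (1, -2, 6)
w2 = Kw1 = (12, -21, 41)
w3 = Kw2 = (110, -178, 300)
w4 = Kw3 = (918, -1422, 2266)
The requested component of w4 is 2266.

2266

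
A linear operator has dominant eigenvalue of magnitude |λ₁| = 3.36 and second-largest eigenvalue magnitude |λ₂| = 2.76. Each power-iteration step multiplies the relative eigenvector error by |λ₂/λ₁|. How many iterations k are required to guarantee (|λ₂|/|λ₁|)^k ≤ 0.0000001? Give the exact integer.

82

|λ₂/λ₁| = 2.76/3.36 = 0.82143
Need k ≥ ln(0.0000001) / ln(0.82143) = -16.1181 / -0.1967 ≈ 81.938
Smallest integer k satisfying the bound: 82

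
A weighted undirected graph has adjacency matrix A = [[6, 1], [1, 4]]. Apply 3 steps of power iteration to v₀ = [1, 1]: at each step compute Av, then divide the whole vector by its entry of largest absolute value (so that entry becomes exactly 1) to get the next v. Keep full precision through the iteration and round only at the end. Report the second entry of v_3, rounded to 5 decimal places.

0.50162

Av0 = (7.000000, 5.000000); divide by 7.000000 → v1 = (1.000000, 0.714286)
Av1 = (6.714286, 3.857143); divide by 6.714286 → v2 = (1.000000, 0.574468)
Av2 = (6.574468, 3.297872); divide by 6.574468 → v3 = (1.000000, 0.501618)
Requested entry of v3: 155/309 = 0.50162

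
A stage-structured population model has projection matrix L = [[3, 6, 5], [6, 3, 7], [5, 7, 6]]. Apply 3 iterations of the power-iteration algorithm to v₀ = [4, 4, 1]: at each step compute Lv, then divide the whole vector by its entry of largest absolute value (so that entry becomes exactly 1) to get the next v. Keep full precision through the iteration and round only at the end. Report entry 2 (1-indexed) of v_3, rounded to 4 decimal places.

Lv0 = (41.00000, 43.00000, 54.00000); divide by 54.00000 → v1 = (0.75926, 0.79630, 1.00000)
Lv1 = (12.05556, 13.94444, 15.37037); divide by 15.37037 → v2 = (0.78434, 0.90723, 1.00000)
Lv2 = (12.79639, 14.42771, 16.27229); divide by 16.27229 → v3 = (0.78639, 0.88664, 1.00000)
Requested entry of v3: 11975/13506 = 0.8866

0.8866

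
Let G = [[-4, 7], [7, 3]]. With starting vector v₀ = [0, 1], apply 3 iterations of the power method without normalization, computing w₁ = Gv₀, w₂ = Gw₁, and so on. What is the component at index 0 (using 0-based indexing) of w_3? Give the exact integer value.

w1 = Gv₀ = ((-4)·0 + 7·1; 7·0 + 3·1) = (7, 3)
w2 = Gw1 = ((-4)·7 + 7·3; 7·7 + 3·3) = (-7, 58)
w3 = Gw2 = (434, 125)
The requested component of w3 is 434.

434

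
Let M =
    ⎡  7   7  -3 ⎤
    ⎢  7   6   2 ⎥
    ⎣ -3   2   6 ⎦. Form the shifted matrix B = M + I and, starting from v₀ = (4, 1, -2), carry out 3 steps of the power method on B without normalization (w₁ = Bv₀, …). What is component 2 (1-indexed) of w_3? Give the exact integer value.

B = M + I has rows (8, 7, -3); (7, 7, 2); (-3, 2, 7)
w1 = Bv₀ = (8·4 + 7·1 + (-3)·(-2); 7·4 + 7·1 + 2·(-2); (-3)·4 + 2·1 + 7·(-2)) = (45, 31, -24)
w2 = Bw1 = (8·45 + 7·31 + (-3)·(-24); 7·45 + 7·31 + 2·(-24); (-3)·45 + 2·31 + 7·(-24)) = (649, 484, -241)
w3 = Bw2 = (9303, 7449, -2666)
Requested component of w3: 7449

7449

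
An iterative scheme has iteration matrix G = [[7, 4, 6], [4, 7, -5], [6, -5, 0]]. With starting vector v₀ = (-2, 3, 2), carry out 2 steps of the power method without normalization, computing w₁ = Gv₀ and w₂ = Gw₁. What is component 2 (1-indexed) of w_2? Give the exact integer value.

196

w1 = Gv₀ = (10, 3, -27)
w2 = Gw1 = (-80, 196, 45)
The requested component of w2 is 196.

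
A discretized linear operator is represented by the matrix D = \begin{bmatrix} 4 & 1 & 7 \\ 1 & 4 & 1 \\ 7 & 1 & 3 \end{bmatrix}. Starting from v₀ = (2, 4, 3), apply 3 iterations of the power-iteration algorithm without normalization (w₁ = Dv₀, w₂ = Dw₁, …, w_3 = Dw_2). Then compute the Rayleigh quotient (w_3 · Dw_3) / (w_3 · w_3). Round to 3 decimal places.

w1 = Dv₀ = (33, 21, 27)
w2 = Dw1 = (342, 144, 333)
w3 = Dw2 = (3843, 1251, 3537)
Dw3 = (41382, 12384, 38763)
w3·Dw3 = 3843·41382 + 1251·12384 + 3537·38763 = 311628141; w3·w3 = 3843·3843 + 1251·1251 + 3537·3537 = 28844019
λ ≈ 311628141/28844019 = 10.804

λ ≈ 10.804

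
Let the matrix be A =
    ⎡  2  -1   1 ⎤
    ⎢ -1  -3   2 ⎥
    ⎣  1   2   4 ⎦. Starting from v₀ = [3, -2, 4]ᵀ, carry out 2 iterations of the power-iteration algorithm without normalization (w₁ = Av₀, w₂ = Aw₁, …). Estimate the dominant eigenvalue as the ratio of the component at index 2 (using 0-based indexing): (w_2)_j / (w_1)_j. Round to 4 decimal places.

w1 = Av₀ = (2·3 + (-1)·(-2) + 1·4; (-1)·3 + (-3)·(-2) + 2·4; 1·3 + 2·(-2) + 4·4) = (12, 11, 15)
w2 = Aw1 = (2·12 + (-1)·11 + 1·15; (-1)·12 + (-3)·11 + 2·15; 1·12 + 2·11 + 4·15) = (28, -15, 94)
Ratio at component: 94 / 15 = 6.2667

λ ≈ 6.2667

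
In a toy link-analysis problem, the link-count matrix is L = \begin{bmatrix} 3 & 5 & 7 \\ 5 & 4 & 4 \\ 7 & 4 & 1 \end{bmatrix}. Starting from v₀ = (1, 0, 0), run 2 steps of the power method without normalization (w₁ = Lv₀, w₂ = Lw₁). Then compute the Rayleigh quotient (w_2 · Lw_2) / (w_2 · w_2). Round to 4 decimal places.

w1 = Lv₀ = (3, 5, 7)
w2 = Lw1 = (83, 63, 48)
Lw2 = (900, 859, 881)
w2·Lw2 = 83·900 + 63·859 + 48·881 = 171105; w2·w2 = 83·83 + 63·63 + 48·48 = 13162
λ ≈ 171105/13162 = 12.9999

12.9999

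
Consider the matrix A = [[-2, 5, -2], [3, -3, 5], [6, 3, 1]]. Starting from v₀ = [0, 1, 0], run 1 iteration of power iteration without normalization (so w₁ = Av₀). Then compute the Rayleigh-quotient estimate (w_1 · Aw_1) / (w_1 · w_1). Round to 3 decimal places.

-4.651

w1 = Av₀ = (5, -3, 3)
Aw1 = (-31, 39, 24)
w1·Aw1 = 5·(-31) + (-3)·39 + 3·24 = -200; w1·w1 = 5·5 + (-3)·(-3) + 3·3 = 43
λ ≈ -200/43 = -4.651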